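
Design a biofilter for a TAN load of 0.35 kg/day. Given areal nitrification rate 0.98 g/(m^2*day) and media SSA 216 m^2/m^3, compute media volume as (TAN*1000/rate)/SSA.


A = 0.35*1000 / 0.98 = 357.14286 m^2
V = 357.14286 / 216 = 1.65344

1.65344 m^3


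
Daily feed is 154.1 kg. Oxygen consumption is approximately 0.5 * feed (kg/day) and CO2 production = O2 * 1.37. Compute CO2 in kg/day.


O2 = 154.1 * 0.5 = 77.05
CO2 = 77.05 * 1.37 = 105.5585

105.5585 kg/day


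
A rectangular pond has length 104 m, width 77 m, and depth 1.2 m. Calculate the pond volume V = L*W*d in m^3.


Base area = L * W = 104 * 77 = 8008 m^2
Volume = area * depth = 8008 * 1.2 = 9609.6 m^3

9609.6 m^3


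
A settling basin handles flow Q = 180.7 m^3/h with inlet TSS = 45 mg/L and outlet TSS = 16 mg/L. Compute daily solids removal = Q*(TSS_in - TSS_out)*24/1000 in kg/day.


Concentration drop: TSS_in - TSS_out = 45 - 16 = 29 mg/L
Hourly solids removed = Q * dTSS = 180.7 m^3/h * 29 mg/L = 5240.3 g/h  (m^3/h * mg/L = g/h)
Daily solids removed = 5240.3 * 24 = 125767.2 g/day
Convert g to kg: 125767.2 / 1000 = 125.7672 kg/day

125.7672 kg/day


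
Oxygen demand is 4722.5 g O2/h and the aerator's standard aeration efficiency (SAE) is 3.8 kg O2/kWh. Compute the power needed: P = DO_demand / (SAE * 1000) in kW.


SAE in g O2/kWh = 3.8 * 1000 = 3800 g/kWh
P = DO_demand / SAE_g = 4722.5 / 3800 = 1.24276 kW

1.24276 kW


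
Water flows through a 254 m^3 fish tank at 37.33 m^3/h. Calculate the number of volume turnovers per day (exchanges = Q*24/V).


Daily flow volume = 37.33 m^3/h * 24 h = 895.92 m^3/day
Exchanges = daily flow / tank volume = 895.92 / 254 = 3.52724 exchanges/day

3.52724 exchanges/day


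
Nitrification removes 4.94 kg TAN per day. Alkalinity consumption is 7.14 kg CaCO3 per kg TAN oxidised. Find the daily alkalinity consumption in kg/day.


Alkalinity factor: 7.14 kg CaCO3 consumed per kg TAN nitrified
alk = 4.94 kg TAN * 7.14 = 35.2716 kg CaCO3/day

35.2716 kg CaCO3/day


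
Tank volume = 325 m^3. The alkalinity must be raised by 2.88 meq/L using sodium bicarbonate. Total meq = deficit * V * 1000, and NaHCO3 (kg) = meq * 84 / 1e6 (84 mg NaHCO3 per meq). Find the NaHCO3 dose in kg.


Tank volume in L = 325 m^3 * 1000 = 325000 L
Total meq required = 2.88 meq/L * 325000 L = 936000 meq
NaHCO3 mass = 936000 meq * 84 mg/meq / 1e6 = 78.624 kg

78.624 kg


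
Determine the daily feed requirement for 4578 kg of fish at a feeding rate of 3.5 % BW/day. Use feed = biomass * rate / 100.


Feeding rate fraction = 3.5% / 100 = 0.035
Daily feed = 4578 kg * 0.035 = 160.23 kg/day

160.23 kg/day


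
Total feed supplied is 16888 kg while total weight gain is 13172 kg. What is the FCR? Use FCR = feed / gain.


FCR = feed consumed / weight gained
FCR = 16888 kg / 13172 kg = 1.28211

1.28211


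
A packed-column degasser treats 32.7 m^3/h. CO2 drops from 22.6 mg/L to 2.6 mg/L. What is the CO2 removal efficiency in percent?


CO2_out / CO2_in = 2.6 / 22.6 = 0.11504425
Fraction remaining = 0.11504425
efficiency = (1 - 0.11504425) * 100 = 88.4956 %

88.4956 %


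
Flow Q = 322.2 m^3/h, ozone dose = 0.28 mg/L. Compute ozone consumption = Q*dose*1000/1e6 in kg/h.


O3 demand (mg/h) = Q * dose * 1000 = 322.2 * 0.28 * 1000 = 90216 mg/h
Convert mg to kg: 90216 / 1e6 = 0.090216 kg/h

0.090216 kg/h


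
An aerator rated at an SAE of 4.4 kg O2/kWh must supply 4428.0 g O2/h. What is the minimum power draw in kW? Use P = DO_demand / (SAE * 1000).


SAE in g O2/kWh = 4.4 * 1000 = 4400 g/kWh
P = DO_demand / SAE_g = 4428.0 / 4400 = 1.00636 kW

1.00636 kW


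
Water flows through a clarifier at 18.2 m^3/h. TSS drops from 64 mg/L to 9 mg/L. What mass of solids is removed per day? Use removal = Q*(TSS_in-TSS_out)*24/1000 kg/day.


Concentration drop: TSS_in - TSS_out = 64 - 9 = 55 mg/L
Hourly solids removed = Q * dTSS = 18.2 m^3/h * 55 mg/L = 1001 g/h  (m^3/h * mg/L = g/h)
Daily solids removed = 1001 * 24 = 24024 g/day
Convert g to kg: 24024 / 1000 = 24.024 kg/day

24.024 kg/day


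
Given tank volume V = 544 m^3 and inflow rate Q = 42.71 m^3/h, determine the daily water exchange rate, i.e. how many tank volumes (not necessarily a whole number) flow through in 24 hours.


Daily flow volume = 42.71 m^3/h * 24 h = 1025.04 m^3/day
Exchanges = daily flow / tank volume = 1025.04 / 544 = 1.88426 exchanges/day

1.88426 exchanges/day


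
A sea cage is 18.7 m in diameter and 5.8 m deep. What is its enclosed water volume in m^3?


r = d/2 = 18.7/2 = 9.35 m
Base area = pi*r^2 = pi*9.35^2 = 274.64588 m^2
Volume = 274.64588 * 5.8 = 1592.95 m^3

1592.95 m^3


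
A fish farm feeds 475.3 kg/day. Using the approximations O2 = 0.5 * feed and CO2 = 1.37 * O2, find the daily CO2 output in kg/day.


O2 = 475.3 * 0.5 = 237.65
CO2 = 237.65 * 1.37 = 325.5805

325.5805 kg/day


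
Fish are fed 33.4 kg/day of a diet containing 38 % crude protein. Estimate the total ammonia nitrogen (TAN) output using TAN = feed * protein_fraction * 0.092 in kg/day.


Protein in feed = 33.4 * 38/100 = 12.692 kg/day
TAN = protein * 0.092 = 12.692 * 0.092 = 1.167664 kg/day

1.167664 kg/day


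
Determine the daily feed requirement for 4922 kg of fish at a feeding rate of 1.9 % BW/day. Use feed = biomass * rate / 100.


Feeding rate fraction = 1.9% / 100 = 0.019
Daily feed = 4922 kg * 0.019 = 93.518 kg/day

93.518 kg/day


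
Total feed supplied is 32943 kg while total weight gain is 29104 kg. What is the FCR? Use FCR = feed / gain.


FCR = feed consumed / weight gained
FCR = 32943 kg / 29104 kg = 1.13191

1.13191


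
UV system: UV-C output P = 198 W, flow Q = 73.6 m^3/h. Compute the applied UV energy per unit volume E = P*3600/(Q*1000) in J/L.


Energy delivered per hour = 198 W * 3600 s = 712800 J/h
Volume treated per hour = 73.6 m^3/h * 1000 = 73600 L/h
dose = 712800 / 73600 = 9.68478 J/L

9.68478 J/L


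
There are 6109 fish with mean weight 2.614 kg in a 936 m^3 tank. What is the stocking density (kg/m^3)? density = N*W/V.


Total biomass = 6109 fish * 2.614 kg = 15968.926 kg
Density = total biomass / volume = 15968.926 / 936 = 17.0608 kg/m^3

17.0608 kg/m^3


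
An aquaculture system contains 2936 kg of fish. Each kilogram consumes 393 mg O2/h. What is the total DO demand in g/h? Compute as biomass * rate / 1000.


Total O2 consumption (mg/h) = 2936 kg * 393 mg/(kg*h) = 1153848 mg/h
Convert to g/h: 1153848 / 1000 = 1153.848 g/h

1153.848 g/h


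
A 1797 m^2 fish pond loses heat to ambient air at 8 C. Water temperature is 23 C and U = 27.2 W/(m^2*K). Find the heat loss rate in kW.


Temperature difference dT = 23 - 8 = 15 K
Heat loss (W) = U * A * dT = 27.2 * 1797 * 15 = 733176 W
Convert to kW: 733176 / 1000 = 733.176 kW

733.176 kW


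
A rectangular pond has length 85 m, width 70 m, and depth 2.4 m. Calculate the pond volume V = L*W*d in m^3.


Base area = L * W = 85 * 70 = 5950 m^2
Volume = area * depth = 5950 * 2.4 = 14280 m^3

14280 m^3


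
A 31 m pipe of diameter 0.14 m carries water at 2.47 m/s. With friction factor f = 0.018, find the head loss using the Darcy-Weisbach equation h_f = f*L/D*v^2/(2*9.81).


v^2 = 2.47^2 = 6.1009 m^2/s^2
L/D = 31/0.14 = 221.42857
h_f = f*(L/D)*v^2/(2g) = 0.018 * 221.42857 * 6.1009 / 19.62 = 1.23937 m

1.23937 m


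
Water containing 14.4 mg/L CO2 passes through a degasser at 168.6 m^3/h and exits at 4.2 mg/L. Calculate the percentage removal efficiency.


CO2_out / CO2_in = 4.2 / 14.4 = 0.29166667
Fraction remaining = 0.29166667
efficiency = (1 - 0.29166667) * 100 = 70.8333 %

70.8333 %


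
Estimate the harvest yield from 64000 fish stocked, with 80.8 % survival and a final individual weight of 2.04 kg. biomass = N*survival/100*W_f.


Survivors = 64000 * 80.8/100 = 51712 fish
Harvest biomass = survivors * W_f = 51712 * 2.04 = 105492.48 kg

105492.48 kg


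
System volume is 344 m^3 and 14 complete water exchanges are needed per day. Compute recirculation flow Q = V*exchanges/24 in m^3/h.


Daily recirculation volume = 344 m^3 * 14 = 4816 m^3/day
Flow rate Q = daily volume / 24 h = 4816 / 24 = 200.667 m^3/h

200.667 m^3/h


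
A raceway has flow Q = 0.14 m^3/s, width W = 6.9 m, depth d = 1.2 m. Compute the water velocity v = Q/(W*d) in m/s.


Cross-sectional area = W * d = 6.9 * 1.2 = 8.28 m^2
Velocity = Q / A = 0.14 / 8.28 = 0.0169082 m/s

0.0169082 m/s


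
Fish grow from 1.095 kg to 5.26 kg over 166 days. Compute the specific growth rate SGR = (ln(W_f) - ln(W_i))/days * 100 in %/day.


ln(W_f) = ln(5.26) = 1.660131
ln(W_i) = ln(1.095) = 0.090754363
ln(W_f) - ln(W_i) = 1.660131 - 0.090754363 = 1.5693766
SGR = 1.5693766 / 166 * 100 = 0.945408 %/day

0.945408 %/day


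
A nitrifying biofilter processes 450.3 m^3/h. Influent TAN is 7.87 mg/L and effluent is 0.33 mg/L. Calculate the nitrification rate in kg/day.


Concentration drop: TAN_in - TAN_out = 7.87 - 0.33 = 7.54 mg/L
Hourly TAN removed = Q * dTAN = 450.3 m^3/h * 7.54 mg/L = 3395.262 g/h  (m^3/h * mg/L = g/h)
Daily TAN removed = 3395.262 * 24 = 81486.288 g/day
Convert to kg/day: 81486.288 / 1000 = 81.486288 kg/day

81.486288 kg/day


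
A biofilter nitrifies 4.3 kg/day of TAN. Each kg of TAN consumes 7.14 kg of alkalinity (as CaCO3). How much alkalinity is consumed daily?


Alkalinity factor: 7.14 kg CaCO3 consumed per kg TAN nitrified
alk = 4.3 kg TAN * 7.14 = 30.702 kg CaCO3/day

30.702 kg CaCO3/day


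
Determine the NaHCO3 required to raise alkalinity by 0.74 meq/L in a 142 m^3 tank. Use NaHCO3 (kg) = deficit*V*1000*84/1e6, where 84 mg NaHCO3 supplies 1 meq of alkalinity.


Tank volume in L = 142 m^3 * 1000 = 142000 L
Total meq required = 0.74 meq/L * 142000 L = 105080 meq
NaHCO3 mass = 105080 meq * 84 mg/meq / 1e6 = 8.82672 kg

8.82672 kg


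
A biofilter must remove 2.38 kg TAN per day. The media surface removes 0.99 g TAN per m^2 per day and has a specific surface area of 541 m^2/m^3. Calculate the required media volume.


A = 2.38*1000 / 0.99 = 2404.0404 m^2
V = 2404.0404 / 541 = 4.4437

4.4437 m^3


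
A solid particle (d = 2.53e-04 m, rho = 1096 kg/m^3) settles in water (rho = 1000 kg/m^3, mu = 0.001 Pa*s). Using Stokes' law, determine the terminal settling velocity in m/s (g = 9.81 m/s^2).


Density difference: rho_p - rho_f = 1096 - 1000 = 96 kg/m^3
d^2 = (2.53e-04)^2 = 6.4009e-08 m^2
Numerator = (rho_p - rho_f) * g * d^2 = 96 * 9.81 * 6.4009e-08 = 6.0281116e-05
Denominator = 18 * mu = 18 * 0.001 = 0.018
v_s = 6.0281116e-05 / 0.018 = 0.00334895 m/s
Check: Re = rho_f * v_s * d / mu = 1000 * 0.00334895 * 2.53e-04 / 0.001 = 0.847 < 1, so Stokes' law applies.

0.00334895 m/s


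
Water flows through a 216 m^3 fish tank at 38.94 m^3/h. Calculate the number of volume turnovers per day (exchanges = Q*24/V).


Daily flow volume = 38.94 m^3/h * 24 h = 934.56 m^3/day
Exchanges = daily flow / tank volume = 934.56 / 216 = 4.32667 exchanges/day

4.32667 exchanges/day


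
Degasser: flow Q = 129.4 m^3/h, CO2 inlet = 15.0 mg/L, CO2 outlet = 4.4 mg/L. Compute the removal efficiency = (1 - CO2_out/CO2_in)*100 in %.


CO2_out / CO2_in = 4.4 / 15.0 = 0.29333333
Fraction remaining = 0.29333333
efficiency = (1 - 0.29333333) * 100 = 70.6667 %

70.6667 %


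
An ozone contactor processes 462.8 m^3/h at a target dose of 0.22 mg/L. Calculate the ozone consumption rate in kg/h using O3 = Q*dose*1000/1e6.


O3 demand (mg/h) = Q * dose * 1000 = 462.8 * 0.22 * 1000 = 101816 mg/h
Convert mg to kg: 101816 / 1e6 = 0.101816 kg/h

0.101816 kg/h


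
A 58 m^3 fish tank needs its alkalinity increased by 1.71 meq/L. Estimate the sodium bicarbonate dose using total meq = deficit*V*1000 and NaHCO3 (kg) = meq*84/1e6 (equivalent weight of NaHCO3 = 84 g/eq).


Tank volume in L = 58 m^3 * 1000 = 58000 L
Total meq required = 1.71 meq/L * 58000 L = 99180 meq
NaHCO3 mass = 99180 meq * 84 mg/meq / 1e6 = 8.33112 kg

8.33112 kg


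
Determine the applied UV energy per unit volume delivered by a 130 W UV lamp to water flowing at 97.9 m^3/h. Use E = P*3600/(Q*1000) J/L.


Energy delivered per hour = 130 W * 3600 s = 468000 J/h
Volume treated per hour = 97.9 m^3/h * 1000 = 97900 L/h
dose = 468000 / 97900 = 4.78039 J/L

4.78039 J/L


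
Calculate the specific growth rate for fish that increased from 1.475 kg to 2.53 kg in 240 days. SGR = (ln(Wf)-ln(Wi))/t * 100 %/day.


ln(W_f) = ln(2.53) = 0.9282193
ln(W_i) = ln(1.475) = 0.38865799
ln(W_f) - ln(W_i) = 0.9282193 - 0.38865799 = 0.53956131
SGR = 0.53956131 / 240 * 100 = 0.224817 %/day

0.224817 %/day


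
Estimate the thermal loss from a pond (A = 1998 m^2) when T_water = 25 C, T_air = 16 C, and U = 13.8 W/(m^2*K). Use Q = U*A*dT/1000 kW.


Temperature difference dT = 25 - 16 = 9 K
Heat loss (W) = U * A * dT = 13.8 * 1998 * 9 = 248151.6 W
Convert to kW: 248151.6 / 1000 = 248.1516 kW

248.1516 kW


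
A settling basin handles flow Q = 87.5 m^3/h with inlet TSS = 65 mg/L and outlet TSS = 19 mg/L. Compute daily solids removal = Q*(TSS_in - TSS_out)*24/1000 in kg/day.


Concentration drop: TSS_in - TSS_out = 65 - 19 = 46 mg/L
Hourly solids removed = Q * dTSS = 87.5 m^3/h * 46 mg/L = 4025 g/h  (m^3/h * mg/L = g/h)
Daily solids removed = 4025 * 24 = 96600 g/day
Convert g to kg: 96600 / 1000 = 96.6 kg/day

96.6 kg/day


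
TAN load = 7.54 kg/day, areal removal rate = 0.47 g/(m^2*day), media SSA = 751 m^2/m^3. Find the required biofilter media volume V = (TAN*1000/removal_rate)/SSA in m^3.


A = 7.54*1000 / 0.47 = 16042.553 m^2
V = 16042.553 / 751 = 21.3616

21.3616 m^3


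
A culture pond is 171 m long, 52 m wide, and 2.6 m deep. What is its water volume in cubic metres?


Base area = L * W = 171 * 52 = 8892 m^2
Volume = area * depth = 8892 * 2.6 = 23119.2 m^3

23119.2 m^3


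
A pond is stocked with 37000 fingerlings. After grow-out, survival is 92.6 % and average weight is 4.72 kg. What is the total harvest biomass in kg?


Survivors = 37000 * 92.6/100 = 34262 fish
Harvest biomass = survivors * W_f = 34262 * 4.72 = 161716.64 kg

161716.64 kg


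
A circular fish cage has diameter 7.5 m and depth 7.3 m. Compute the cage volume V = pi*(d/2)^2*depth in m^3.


r = d/2 = 7.5/2 = 3.75 m
Base area = pi*r^2 = pi*3.75^2 = 44.178647 m^2
Volume = 44.178647 * 7.3 = 322.504 m^3

322.504 m^3


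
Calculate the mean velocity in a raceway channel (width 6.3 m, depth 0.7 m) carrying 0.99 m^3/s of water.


Cross-sectional area = W * d = 6.3 * 0.7 = 4.41 m^2
Velocity = Q / A = 0.99 / 4.41 = 0.22449 m/s

0.22449 m/s


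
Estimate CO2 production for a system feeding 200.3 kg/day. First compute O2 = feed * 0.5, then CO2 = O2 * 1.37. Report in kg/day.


O2 = 200.3 * 0.5 = 100.15
CO2 = 100.15 * 1.37 = 137.2055

137.2055 kg/day


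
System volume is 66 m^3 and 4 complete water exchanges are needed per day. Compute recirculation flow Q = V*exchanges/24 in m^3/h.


Daily recirculation volume = 66 m^3 * 4 = 264 m^3/day
Flow rate Q = daily volume / 24 h = 264 / 24 = 11 m^3/h

11 m^3/h


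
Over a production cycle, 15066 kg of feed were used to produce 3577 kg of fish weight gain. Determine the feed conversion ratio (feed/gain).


FCR = feed consumed / weight gained
FCR = 15066 kg / 3577 kg = 4.21191

4.21191


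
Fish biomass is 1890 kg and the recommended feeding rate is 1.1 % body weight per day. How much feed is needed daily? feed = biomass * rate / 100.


Feeding rate fraction = 1.1% / 100 = 0.011
Daily feed = 1890 kg * 0.011 = 20.79 kg/day

20.79 kg/day


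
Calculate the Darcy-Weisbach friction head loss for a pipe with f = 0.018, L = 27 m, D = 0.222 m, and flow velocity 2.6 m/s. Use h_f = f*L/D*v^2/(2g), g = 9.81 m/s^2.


v^2 = 2.6^2 = 6.76 m^2/s^2
L/D = 27/0.222 = 121.62162
h_f = f*(L/D)*v^2/(2g) = 0.018 * 121.62162 * 6.76 / 19.62 = 0.754277 m

0.754277 m


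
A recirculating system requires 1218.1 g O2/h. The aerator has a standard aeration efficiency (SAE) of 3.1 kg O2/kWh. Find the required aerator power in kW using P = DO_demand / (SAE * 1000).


SAE in g O2/kWh = 3.1 * 1000 = 3100 g/kWh
P = DO_demand / SAE_g = 1218.1 / 3100 = 0.392935 kW

0.392935 kW


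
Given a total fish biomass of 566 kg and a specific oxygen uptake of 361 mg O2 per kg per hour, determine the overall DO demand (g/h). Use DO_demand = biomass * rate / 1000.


Total O2 consumption (mg/h) = 566 kg * 361 mg/(kg*h) = 204326 mg/h
Convert to g/h: 204326 / 1000 = 204.326 g/h

204.326 g/h


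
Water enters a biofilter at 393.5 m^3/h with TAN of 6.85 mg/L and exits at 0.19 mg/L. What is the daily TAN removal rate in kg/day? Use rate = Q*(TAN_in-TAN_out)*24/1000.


Concentration drop: TAN_in - TAN_out = 6.85 - 0.19 = 6.66 mg/L
Hourly TAN removed = Q * dTAN = 393.5 m^3/h * 6.66 mg/L = 2620.71 g/h  (m^3/h * mg/L = g/h)
Daily TAN removed = 2620.71 * 24 = 62897.04 g/day
Convert to kg/day: 62897.04 / 1000 = 62.89704 kg/day

62.89704 kg/day


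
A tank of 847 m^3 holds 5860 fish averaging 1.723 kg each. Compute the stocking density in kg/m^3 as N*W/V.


Total biomass = 5860 fish * 1.723 kg = 10096.78 kg
Density = total biomass / volume = 10096.78 / 847 = 11.9206 kg/m^3

11.9206 kg/m^3


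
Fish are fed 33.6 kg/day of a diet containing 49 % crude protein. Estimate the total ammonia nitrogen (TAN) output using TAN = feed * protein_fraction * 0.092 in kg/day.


Protein in feed = 33.6 * 49/100 = 16.464 kg/day
TAN = protein * 0.092 = 16.464 * 0.092 = 1.514688 kg/day

1.514688 kg/day


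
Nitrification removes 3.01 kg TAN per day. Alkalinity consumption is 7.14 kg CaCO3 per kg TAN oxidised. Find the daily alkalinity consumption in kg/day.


Alkalinity factor: 7.14 kg CaCO3 consumed per kg TAN nitrified
alk = 3.01 kg TAN * 7.14 = 21.4914 kg CaCO3/day

21.4914 kg CaCO3/day


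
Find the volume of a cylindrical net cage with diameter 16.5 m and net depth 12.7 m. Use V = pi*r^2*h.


r = d/2 = 16.5/2 = 8.25 m
Base area = pi*r^2 = pi*8.25^2 = 213.82465 m^2
Volume = 213.82465 * 12.7 = 2715.57 m^3

2715.57 m^3


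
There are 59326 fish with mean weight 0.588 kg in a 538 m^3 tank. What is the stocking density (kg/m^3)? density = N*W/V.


Total biomass = 59326 fish * 0.588 kg = 34883.688 kg
Density = total biomass / volume = 34883.688 / 538 = 64.8396 kg/m^3

64.8396 kg/m^3


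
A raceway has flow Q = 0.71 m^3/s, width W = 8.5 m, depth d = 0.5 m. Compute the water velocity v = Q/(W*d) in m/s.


Cross-sectional area = W * d = 8.5 * 0.5 = 4.25 m^2
Velocity = Q / A = 0.71 / 4.25 = 0.167059 m/s

0.167059 m/s


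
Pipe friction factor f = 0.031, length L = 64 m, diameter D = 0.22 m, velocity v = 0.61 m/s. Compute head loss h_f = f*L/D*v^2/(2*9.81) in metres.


v^2 = 0.61^2 = 0.3721 m^2/s^2
L/D = 64/0.22 = 290.90909
h_f = f*(L/D)*v^2/(2g) = 0.031 * 290.90909 * 0.3721 / 19.62 = 0.171033 m

0.171033 m


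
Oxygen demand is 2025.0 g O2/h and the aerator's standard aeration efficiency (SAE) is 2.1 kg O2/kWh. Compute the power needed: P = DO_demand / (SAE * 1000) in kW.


SAE in g O2/kWh = 2.1 * 1000 = 2100 g/kWh
P = DO_demand / SAE_g = 2025.0 / 2100 = 0.964286 kW

0.964286 kW


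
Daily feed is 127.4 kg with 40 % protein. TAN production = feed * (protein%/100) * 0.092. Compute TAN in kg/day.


Protein in feed = 127.4 * 40/100 = 50.96 kg/day
TAN = protein * 0.092 = 50.96 * 0.092 = 4.68832 kg/day

4.68832 kg/day


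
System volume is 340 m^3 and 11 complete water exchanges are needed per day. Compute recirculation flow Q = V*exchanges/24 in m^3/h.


Daily recirculation volume = 340 m^3 * 11 = 3740 m^3/day
Flow rate Q = daily volume / 24 h = 3740 / 24 = 155.833 m^3/h

155.833 m^3/h


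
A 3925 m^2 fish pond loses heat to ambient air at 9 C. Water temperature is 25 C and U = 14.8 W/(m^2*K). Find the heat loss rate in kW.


Temperature difference dT = 25 - 9 = 16 K
Heat loss (W) = U * A * dT = 14.8 * 3925 * 16 = 929440 W
Convert to kW: 929440 / 1000 = 929.44 kW

929.44 kW


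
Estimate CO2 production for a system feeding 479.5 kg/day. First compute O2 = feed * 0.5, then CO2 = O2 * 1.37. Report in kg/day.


O2 = 479.5 * 0.5 = 239.75
CO2 = 239.75 * 1.37 = 328.4575

328.4575 kg/day


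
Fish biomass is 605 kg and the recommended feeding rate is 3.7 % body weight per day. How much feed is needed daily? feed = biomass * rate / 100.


Feeding rate fraction = 3.7% / 100 = 0.037
Daily feed = 605 kg * 0.037 = 22.385 kg/day

22.385 kg/day


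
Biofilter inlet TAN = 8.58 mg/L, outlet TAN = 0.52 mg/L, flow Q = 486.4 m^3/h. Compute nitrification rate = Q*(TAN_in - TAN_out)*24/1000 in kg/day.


Concentration drop: TAN_in - TAN_out = 8.58 - 0.52 = 8.06 mg/L
Hourly TAN removed = Q * dTAN = 486.4 m^3/h * 8.06 mg/L = 3920.384 g/h  (m^3/h * mg/L = g/h)
Daily TAN removed = 3920.384 * 24 = 94089.216 g/day
Convert to kg/day: 94089.216 / 1000 = 94.089216 kg/day

94.089216 kg/day


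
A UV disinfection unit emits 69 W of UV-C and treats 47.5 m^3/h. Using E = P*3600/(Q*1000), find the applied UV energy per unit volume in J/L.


Energy delivered per hour = 69 W * 3600 s = 248400 J/h
Volume treated per hour = 47.5 m^3/h * 1000 = 47500 L/h
dose = 248400 / 47500 = 5.22947 J/L

5.22947 J/L


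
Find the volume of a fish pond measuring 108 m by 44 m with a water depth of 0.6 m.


Base area = L * W = 108 * 44 = 4752 m^2
Volume = area * depth = 4752 * 0.6 = 2851.2 m^3

2851.2 m^3


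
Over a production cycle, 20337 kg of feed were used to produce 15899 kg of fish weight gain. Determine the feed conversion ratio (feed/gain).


FCR = feed consumed / weight gained
FCR = 20337 kg / 15899 kg = 1.27914

1.27914


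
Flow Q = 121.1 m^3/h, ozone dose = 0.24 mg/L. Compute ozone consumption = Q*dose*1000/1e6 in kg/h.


O3 demand (mg/h) = Q * dose * 1000 = 121.1 * 0.24 * 1000 = 29064 mg/h
Convert mg to kg: 29064 / 1e6 = 0.029064 kg/h

0.029064 kg/h


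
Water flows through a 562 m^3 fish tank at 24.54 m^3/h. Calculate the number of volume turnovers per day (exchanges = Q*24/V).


Daily flow volume = 24.54 m^3/h * 24 h = 588.96 m^3/day
Exchanges = daily flow / tank volume = 588.96 / 562 = 1.04797 exchanges/day

1.04797 exchanges/day


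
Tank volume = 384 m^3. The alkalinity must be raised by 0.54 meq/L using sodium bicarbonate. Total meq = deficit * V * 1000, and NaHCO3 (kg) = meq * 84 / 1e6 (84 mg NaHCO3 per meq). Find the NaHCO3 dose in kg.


Tank volume in L = 384 m^3 * 1000 = 384000 L
Total meq required = 0.54 meq/L * 384000 L = 207360 meq
NaHCO3 mass = 207360 meq * 84 mg/meq / 1e6 = 17.4182 kg

17.4182 kg


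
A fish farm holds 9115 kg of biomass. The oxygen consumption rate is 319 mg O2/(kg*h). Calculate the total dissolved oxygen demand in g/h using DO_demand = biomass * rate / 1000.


Total O2 consumption (mg/h) = 9115 kg * 319 mg/(kg*h) = 2907685 mg/h
Convert to g/h: 2907685 / 1000 = 2907.685 g/h

2907.685 g/h


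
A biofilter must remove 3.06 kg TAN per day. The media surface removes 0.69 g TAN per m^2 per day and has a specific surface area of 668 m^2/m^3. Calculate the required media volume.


A = 3.06*1000 / 0.69 = 4434.7826 m^2
V = 4434.7826 / 668 = 6.6389

6.6389 m^3


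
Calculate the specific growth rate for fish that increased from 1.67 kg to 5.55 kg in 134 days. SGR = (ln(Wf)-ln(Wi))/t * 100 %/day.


ln(W_f) = ln(5.55) = 1.7137979
ln(W_i) = ln(1.67) = 0.51282363
ln(W_f) - ln(W_i) = 1.7137979 - 0.51282363 = 1.2009743
SGR = 1.2009743 / 134 * 100 = 0.896249 %/day

0.896249 %/day


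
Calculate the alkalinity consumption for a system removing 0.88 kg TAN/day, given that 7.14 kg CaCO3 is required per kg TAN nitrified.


Alkalinity factor: 7.14 kg CaCO3 consumed per kg TAN nitrified
alk = 0.88 kg TAN * 7.14 = 6.2832 kg CaCO3/day

6.2832 kg CaCO3/day


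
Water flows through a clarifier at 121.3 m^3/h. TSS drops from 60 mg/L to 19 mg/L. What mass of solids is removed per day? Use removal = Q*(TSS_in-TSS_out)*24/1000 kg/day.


Concentration drop: TSS_in - TSS_out = 60 - 19 = 41 mg/L
Hourly solids removed = Q * dTSS = 121.3 m^3/h * 41 mg/L = 4973.3 g/h  (m^3/h * mg/L = g/h)
Daily solids removed = 4973.3 * 24 = 119359.2 g/day
Convert g to kg: 119359.2 / 1000 = 119.3592 kg/day

119.3592 kg/day


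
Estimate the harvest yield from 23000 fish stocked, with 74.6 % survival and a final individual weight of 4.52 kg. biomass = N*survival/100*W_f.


Survivors = 23000 * 74.6/100 = 17158 fish
Harvest biomass = survivors * W_f = 17158 * 4.52 = 77554.16 kg

77554.16 kg


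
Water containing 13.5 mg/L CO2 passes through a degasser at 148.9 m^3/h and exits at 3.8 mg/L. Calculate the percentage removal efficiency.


CO2_out / CO2_in = 3.8 / 13.5 = 0.28148148
Fraction remaining = 0.28148148
efficiency = (1 - 0.28148148) * 100 = 71.8519 %

71.8519 %


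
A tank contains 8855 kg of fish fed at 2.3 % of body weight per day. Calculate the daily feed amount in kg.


Feeding rate fraction = 2.3% / 100 = 0.023
Daily feed = 8855 kg * 0.023 = 203.665 kg/day

203.665 kg/day


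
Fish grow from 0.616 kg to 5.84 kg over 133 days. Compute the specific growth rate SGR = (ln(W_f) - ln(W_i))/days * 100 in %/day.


ln(W_f) = ln(5.84) = 1.7647308
ln(W_i) = ln(0.616) = -0.48450832
ln(W_f) - ln(W_i) = 1.7647308 - -0.48450832 = 2.2492391
SGR = 2.2492391 / 133 * 100 = 1.69116 %/day

1.69116 %/day


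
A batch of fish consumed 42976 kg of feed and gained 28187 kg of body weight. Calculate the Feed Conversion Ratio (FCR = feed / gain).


FCR = feed consumed / weight gained
FCR = 42976 kg / 28187 kg = 1.52467

1.52467


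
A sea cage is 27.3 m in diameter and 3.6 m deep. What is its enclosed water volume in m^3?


r = d/2 = 27.3/2 = 13.65 m
Base area = pi*r^2 = pi*13.65^2 = 585.3494 m^2
Volume = 585.3494 * 3.6 = 2107.26 m^3

2107.26 m^3


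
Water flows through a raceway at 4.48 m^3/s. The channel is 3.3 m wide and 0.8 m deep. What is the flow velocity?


Cross-sectional area = W * d = 3.3 * 0.8 = 2.64 m^2
Velocity = Q / A = 4.48 / 2.64 = 1.69697 m/s

1.69697 m/s


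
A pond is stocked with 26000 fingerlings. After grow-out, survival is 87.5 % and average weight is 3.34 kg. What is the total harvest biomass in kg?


Survivors = 26000 * 87.5/100 = 22750 fish
Harvest biomass = survivors * W_f = 22750 * 3.34 = 75985 kg

75985 kg


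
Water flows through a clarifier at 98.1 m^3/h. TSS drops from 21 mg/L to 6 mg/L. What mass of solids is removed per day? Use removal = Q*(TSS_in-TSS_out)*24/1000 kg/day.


Concentration drop: TSS_in - TSS_out = 21 - 6 = 15 mg/L
Hourly solids removed = Q * dTSS = 98.1 m^3/h * 15 mg/L = 1471.5 g/h  (m^3/h * mg/L = g/h)
Daily solids removed = 1471.5 * 24 = 35316 g/day
Convert g to kg: 35316 / 1000 = 35.316 kg/day

35.316 kg/day


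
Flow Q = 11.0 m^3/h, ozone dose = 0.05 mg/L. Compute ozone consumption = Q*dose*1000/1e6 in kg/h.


O3 demand (mg/h) = Q * dose * 1000 = 11.0 * 0.05 * 1000 = 550 mg/h
Convert mg to kg: 550 / 1e6 = 5.5e-04 kg/h

5.5e-04 kg/h


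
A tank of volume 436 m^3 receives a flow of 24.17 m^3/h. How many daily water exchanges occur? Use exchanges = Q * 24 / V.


Daily flow volume = 24.17 m^3/h * 24 h = 580.08 m^3/day
Exchanges = daily flow / tank volume = 580.08 / 436 = 1.33046 exchanges/day

1.33046 exchanges/day


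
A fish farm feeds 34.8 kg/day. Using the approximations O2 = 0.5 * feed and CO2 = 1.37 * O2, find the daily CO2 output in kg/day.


O2 = 34.8 * 0.5 = 17.4
CO2 = 17.4 * 1.37 = 23.838

23.838 kg/day


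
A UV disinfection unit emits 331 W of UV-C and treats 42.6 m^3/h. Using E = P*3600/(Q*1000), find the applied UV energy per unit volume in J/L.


Energy delivered per hour = 331 W * 3600 s = 1191600 J/h
Volume treated per hour = 42.6 m^3/h * 1000 = 42600 L/h
dose = 1191600 / 42600 = 27.9718 J/L

27.9718 J/L


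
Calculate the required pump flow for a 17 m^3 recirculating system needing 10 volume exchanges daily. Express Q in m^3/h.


Daily recirculation volume = 17 m^3 * 10 = 170 m^3/day
Flow rate Q = daily volume / 24 h = 170 / 24 = 7.08333 m^3/h

7.08333 m^3/h


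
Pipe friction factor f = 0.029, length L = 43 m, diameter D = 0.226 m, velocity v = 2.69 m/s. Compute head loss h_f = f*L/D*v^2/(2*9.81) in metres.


v^2 = 2.69^2 = 7.2361 m^2/s^2
L/D = 43/0.226 = 190.26549
h_f = f*(L/D)*v^2/(2g) = 0.029 * 190.26549 * 7.2361 / 19.62 = 2.035 m

2.035 m


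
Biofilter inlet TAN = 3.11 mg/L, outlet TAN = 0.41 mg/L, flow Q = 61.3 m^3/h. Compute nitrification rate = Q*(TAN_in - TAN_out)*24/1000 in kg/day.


Concentration drop: TAN_in - TAN_out = 3.11 - 0.41 = 2.7 mg/L
Hourly TAN removed = Q * dTAN = 61.3 m^3/h * 2.7 mg/L = 165.51 g/h  (m^3/h * mg/L = g/h)
Daily TAN removed = 165.51 * 24 = 3972.24 g/day
Convert to kg/day: 3972.24 / 1000 = 3.97224 kg/day

3.97224 kg/day


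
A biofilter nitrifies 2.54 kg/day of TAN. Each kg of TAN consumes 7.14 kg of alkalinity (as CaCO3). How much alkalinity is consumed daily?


Alkalinity factor: 7.14 kg CaCO3 consumed per kg TAN nitrified
alk = 2.54 kg TAN * 7.14 = 18.1356 kg CaCO3/day

18.1356 kg CaCO3/day


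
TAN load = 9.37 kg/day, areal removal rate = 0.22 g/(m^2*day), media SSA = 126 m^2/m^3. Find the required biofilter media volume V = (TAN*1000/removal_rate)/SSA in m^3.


A = 9.37*1000 / 0.22 = 42590.909 m^2
V = 42590.909 / 126 = 338.023

338.023 m^3


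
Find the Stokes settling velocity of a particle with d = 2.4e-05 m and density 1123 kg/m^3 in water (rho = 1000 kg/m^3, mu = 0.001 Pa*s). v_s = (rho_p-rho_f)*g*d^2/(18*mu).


Density difference: rho_p - rho_f = 1123 - 1000 = 123 kg/m^3
d^2 = (2.4e-05)^2 = 5.76e-10 m^2
Numerator = (rho_p - rho_f) * g * d^2 = 123 * 9.81 * 5.76e-10 = 6.9501888e-07
Denominator = 18 * mu = 18 * 0.001 = 0.018
v_s = 6.9501888e-07 / 0.018 = 3.86122e-05 m/s
Check: Re = rho_f * v_s * d / mu = 1000 * 3.86122e-05 * 2.4e-05 / 0.001 = 9.27e-04 < 1, so Stokes' law applies.

3.86122e-05 m/s


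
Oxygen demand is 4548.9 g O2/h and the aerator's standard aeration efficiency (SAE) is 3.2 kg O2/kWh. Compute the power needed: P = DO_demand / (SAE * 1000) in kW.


SAE in g O2/kWh = 3.2 * 1000 = 3200 g/kWh
P = DO_demand / SAE_g = 4548.9 / 3200 = 1.42153 kW

1.42153 kW


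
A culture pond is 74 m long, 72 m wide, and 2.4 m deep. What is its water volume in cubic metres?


Base area = L * W = 74 * 72 = 5328 m^2
Volume = area * depth = 5328 * 2.4 = 12787.2 m^3

12787.2 m^3


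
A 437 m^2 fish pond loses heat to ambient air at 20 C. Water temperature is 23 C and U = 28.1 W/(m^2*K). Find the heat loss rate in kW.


Temperature difference dT = 23 - 20 = 3 K
Heat loss (W) = U * A * dT = 28.1 * 437 * 3 = 36839.1 W
Convert to kW: 36839.1 / 1000 = 36.8391 kW

36.8391 kW


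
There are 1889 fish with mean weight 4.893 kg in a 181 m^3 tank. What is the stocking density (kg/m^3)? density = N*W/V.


Total biomass = 1889 fish * 4.893 kg = 9242.877 kg
Density = total biomass / volume = 9242.877 / 181 = 51.0656 kg/m^3

51.0656 kg/m^3


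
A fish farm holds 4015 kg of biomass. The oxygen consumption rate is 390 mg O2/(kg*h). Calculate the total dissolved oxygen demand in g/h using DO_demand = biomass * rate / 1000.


Total O2 consumption (mg/h) = 4015 kg * 390 mg/(kg*h) = 1565850 mg/h
Convert to g/h: 1565850 / 1000 = 1565.85 g/h

1565.85 g/h


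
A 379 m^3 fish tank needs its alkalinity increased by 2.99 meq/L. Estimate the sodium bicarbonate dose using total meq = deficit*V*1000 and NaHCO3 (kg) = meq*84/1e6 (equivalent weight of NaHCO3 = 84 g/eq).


Tank volume in L = 379 m^3 * 1000 = 379000 L
Total meq required = 2.99 meq/L * 379000 L = 1133210 meq
NaHCO3 mass = 1133210 meq * 84 mg/meq / 1e6 = 95.1896 kg

95.1896 kg


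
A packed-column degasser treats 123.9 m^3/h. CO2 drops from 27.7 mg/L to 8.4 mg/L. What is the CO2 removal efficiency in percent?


CO2_out / CO2_in = 8.4 / 27.7 = 0.3032491
Fraction remaining = 0.3032491
efficiency = (1 - 0.3032491) * 100 = 69.6751 %

69.6751 %


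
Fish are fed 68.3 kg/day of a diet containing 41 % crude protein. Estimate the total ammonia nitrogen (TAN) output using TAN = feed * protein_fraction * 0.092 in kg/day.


Protein in feed = 68.3 * 41/100 = 28.003 kg/day
TAN = protein * 0.092 = 28.003 * 0.092 = 2.576276 kg/day

2.576276 kg/day


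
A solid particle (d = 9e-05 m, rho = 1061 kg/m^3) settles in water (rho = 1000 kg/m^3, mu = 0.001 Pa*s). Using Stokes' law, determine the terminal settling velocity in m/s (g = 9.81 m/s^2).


Density difference: rho_p - rho_f = 1061 - 1000 = 61 kg/m^3
d^2 = (9e-05)^2 = 8.1e-09 m^2
Numerator = (rho_p - rho_f) * g * d^2 = 61 * 9.81 * 8.1e-09 = 4.847121e-06
Denominator = 18 * mu = 18 * 0.001 = 0.018
v_s = 4.847121e-06 / 0.018 = 2.69284e-04 m/s
Check: Re = rho_f * v_s * d / mu = 1000 * 2.69284e-04 * 9e-05 / 0.001 = 0.0242 < 1, so Stokes' law applies.

2.69284e-04 m/s


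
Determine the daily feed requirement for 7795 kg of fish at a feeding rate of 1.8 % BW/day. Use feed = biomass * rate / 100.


Feeding rate fraction = 1.8% / 100 = 0.018
Daily feed = 7795 kg * 0.018 = 140.31 kg/day

140.31 kg/day


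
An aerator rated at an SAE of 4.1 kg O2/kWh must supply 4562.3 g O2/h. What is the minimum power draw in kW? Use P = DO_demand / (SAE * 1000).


SAE in g O2/kWh = 4.1 * 1000 = 4100 g/kWh
P = DO_demand / SAE_g = 4562.3 / 4100 = 1.11276 kW

1.11276 kW


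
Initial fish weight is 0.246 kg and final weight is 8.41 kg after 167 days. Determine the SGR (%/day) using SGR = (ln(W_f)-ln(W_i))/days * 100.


ln(W_f) = ln(8.41) = 2.1294215
ln(W_i) = ln(0.246) = -1.4024237
ln(W_f) - ln(W_i) = 2.1294215 - -1.4024237 = 3.5318452
SGR = 3.5318452 / 167 * 100 = 2.11488 %/day

2.11488 %/day


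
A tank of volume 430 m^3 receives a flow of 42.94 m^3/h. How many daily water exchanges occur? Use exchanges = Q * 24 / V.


Daily flow volume = 42.94 m^3/h * 24 h = 1030.56 m^3/day
Exchanges = daily flow / tank volume = 1030.56 / 430 = 2.39665 exchanges/day

2.39665 exchanges/day


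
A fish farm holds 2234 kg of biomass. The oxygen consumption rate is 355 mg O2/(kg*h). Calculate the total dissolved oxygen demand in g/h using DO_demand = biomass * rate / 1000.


Total O2 consumption (mg/h) = 2234 kg * 355 mg/(kg*h) = 793070 mg/h
Convert to g/h: 793070 / 1000 = 793.07 g/h

793.07 g/h


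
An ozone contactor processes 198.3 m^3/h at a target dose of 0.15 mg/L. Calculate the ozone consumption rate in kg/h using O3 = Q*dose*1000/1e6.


O3 demand (mg/h) = Q * dose * 1000 = 198.3 * 0.15 * 1000 = 29745 mg/h
Convert mg to kg: 29745 / 1e6 = 0.029745 kg/h

0.029745 kg/h


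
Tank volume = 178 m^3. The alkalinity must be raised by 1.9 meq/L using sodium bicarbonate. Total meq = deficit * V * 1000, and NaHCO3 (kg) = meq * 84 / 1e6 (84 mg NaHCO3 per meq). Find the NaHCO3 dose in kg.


Tank volume in L = 178 m^3 * 1000 = 178000 L
Total meq required = 1.9 meq/L * 178000 L = 338200 meq
NaHCO3 mass = 338200 meq * 84 mg/meq / 1e6 = 28.4088 kg

28.4088 kg


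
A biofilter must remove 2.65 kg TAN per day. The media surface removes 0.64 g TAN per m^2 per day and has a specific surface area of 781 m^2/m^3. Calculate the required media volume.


A = 2.65*1000 / 0.64 = 4140.625 m^2
V = 4140.625 / 781 = 5.3017

5.3017 m^3


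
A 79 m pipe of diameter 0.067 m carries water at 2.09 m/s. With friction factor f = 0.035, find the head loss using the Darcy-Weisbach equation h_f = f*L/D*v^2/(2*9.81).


v^2 = 2.09^2 = 4.3681 m^2/s^2
L/D = 79/0.067 = 1179.1045
h_f = f*(L/D)*v^2/(2g) = 0.035 * 1179.1045 * 4.3681 / 19.62 = 9.18785 m

9.18785 m


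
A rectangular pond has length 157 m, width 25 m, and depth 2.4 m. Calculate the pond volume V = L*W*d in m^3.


Base area = L * W = 157 * 25 = 3925 m^2
Volume = area * depth = 3925 * 2.4 = 9420 m^3

9420 m^3


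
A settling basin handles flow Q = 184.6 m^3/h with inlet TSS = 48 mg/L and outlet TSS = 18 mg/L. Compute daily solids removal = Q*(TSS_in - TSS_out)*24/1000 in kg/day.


Concentration drop: TSS_in - TSS_out = 48 - 18 = 30 mg/L
Hourly solids removed = Q * dTSS = 184.6 m^3/h * 30 mg/L = 5538 g/h  (m^3/h * mg/L = g/h)
Daily solids removed = 5538 * 24 = 132912 g/day
Convert g to kg: 132912 / 1000 = 132.912 kg/day

132.912 kg/day


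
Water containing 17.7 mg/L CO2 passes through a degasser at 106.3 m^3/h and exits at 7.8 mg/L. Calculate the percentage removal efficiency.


CO2_out / CO2_in = 7.8 / 17.7 = 0.44067797
Fraction remaining = 0.44067797
efficiency = (1 - 0.44067797) * 100 = 55.9322 %

55.9322 %


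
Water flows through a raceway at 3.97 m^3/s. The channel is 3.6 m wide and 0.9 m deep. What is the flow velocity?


Cross-sectional area = W * d = 3.6 * 0.9 = 3.24 m^2
Velocity = Q / A = 3.97 / 3.24 = 1.22531 m/s

1.22531 m/s


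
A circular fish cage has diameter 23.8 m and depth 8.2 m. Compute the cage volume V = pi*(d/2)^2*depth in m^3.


r = d/2 = 23.8/2 = 11.9 m
Base area = pi*r^2 = pi*11.9^2 = 444.88094 m^2
Volume = 444.88094 * 8.2 = 3648.02 m^3

3648.02 m^3


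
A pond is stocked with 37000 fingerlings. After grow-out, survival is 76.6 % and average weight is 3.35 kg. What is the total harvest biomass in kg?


Survivors = 37000 * 76.6/100 = 28342 fish
Harvest biomass = survivors * W_f = 28342 * 3.35 = 94945.7 kg

94945.7 kg


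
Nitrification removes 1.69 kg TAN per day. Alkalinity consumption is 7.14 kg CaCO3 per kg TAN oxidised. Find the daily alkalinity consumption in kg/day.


Alkalinity factor: 7.14 kg CaCO3 consumed per kg TAN nitrified
alk = 1.69 kg TAN * 7.14 = 12.0666 kg CaCO3/day

12.0666 kg CaCO3/day


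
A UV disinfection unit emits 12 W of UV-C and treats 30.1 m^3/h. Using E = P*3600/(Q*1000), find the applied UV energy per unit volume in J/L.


Energy delivered per hour = 12 W * 3600 s = 43200 J/h
Volume treated per hour = 30.1 m^3/h * 1000 = 30100 L/h
dose = 43200 / 30100 = 1.43522 J/L

1.43522 J/L


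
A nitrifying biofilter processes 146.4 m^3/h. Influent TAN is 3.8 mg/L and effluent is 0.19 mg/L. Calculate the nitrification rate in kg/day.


Concentration drop: TAN_in - TAN_out = 3.8 - 0.19 = 3.61 mg/L
Hourly TAN removed = Q * dTAN = 146.4 m^3/h * 3.61 mg/L = 528.504 g/h  (m^3/h * mg/L = g/h)
Daily TAN removed = 528.504 * 24 = 12684.096 g/day
Convert to kg/day: 12684.096 / 1000 = 12.684096 kg/day

12.684096 kg/day


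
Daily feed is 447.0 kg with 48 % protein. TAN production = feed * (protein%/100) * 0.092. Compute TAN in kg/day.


Protein in feed = 447.0 * 48/100 = 214.56 kg/day
TAN = protein * 0.092 = 214.56 * 0.092 = 19.73952 kg/day

19.73952 kg/day


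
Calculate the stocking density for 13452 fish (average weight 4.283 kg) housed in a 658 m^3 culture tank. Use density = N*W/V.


Total biomass = 13452 fish * 4.283 kg = 57614.916 kg
Density = total biomass / volume = 57614.916 / 658 = 87.5607 kg/m^3

87.5607 kg/m^3


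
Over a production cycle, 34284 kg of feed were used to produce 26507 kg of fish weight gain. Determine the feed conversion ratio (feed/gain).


FCR = feed consumed / weight gained
FCR = 34284 kg / 26507 kg = 1.29339

1.29339


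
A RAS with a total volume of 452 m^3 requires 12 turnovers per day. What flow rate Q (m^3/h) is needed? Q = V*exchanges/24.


Daily recirculation volume = 452 m^3 * 12 = 5424 m^3/day
Flow rate Q = daily volume / 24 h = 5424 / 24 = 226 m^3/h

226 m^3/h


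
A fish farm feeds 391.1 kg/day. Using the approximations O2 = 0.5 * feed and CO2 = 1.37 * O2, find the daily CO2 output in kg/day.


O2 = 391.1 * 0.5 = 195.55
CO2 = 195.55 * 1.37 = 267.9035

267.9035 kg/day


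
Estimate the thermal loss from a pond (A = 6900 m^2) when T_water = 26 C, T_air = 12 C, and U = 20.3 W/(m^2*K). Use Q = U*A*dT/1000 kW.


Temperature difference dT = 26 - 12 = 14 K
Heat loss (W) = U * A * dT = 20.3 * 6900 * 14 = 1960980 W
Convert to kW: 1960980 / 1000 = 1960.98 kW

1960.98 kW


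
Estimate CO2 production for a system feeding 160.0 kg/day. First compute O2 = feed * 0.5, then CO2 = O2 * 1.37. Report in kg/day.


O2 = 160.0 * 0.5 = 80
CO2 = 80 * 1.37 = 109.6

109.6 kg/day
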